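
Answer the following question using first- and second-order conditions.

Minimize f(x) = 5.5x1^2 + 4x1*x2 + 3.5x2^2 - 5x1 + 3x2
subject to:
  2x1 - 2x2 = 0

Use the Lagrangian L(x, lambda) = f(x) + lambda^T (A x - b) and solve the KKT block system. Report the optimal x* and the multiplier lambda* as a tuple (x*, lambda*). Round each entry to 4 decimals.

Form the Lagrangian:
  L(x, lambda) = (1/2) x^T Q x + c^T x + lambda^T (A x - b)
Stationarity (grad_x L = 0): Q x + c + A^T lambda = 0.
Primal feasibility: A x = b.

This gives the KKT block system:
  [ Q   A^T ] [ x     ]   [-c ]
  [ A    0  ] [ lambda ] = [ b ]

Solving the linear system:
  x*      = (0.0769, 0.0769)
  lambda* = (1.9231)
  f(x*)   = -0.0769

x* = (0.0769, 0.0769), lambda* = (1.9231)


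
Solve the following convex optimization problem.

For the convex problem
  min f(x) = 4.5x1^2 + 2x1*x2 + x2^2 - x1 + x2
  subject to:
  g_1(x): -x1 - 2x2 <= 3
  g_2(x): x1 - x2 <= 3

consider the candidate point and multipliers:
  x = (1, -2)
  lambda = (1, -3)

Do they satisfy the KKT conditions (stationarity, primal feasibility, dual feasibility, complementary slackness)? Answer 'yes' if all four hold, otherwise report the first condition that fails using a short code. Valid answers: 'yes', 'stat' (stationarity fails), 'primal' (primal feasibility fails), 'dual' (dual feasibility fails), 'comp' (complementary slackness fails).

Gradient of f: grad f(x) = Q x + c = (4, -1)
Constraint values g_i(x) = a_i^T x - b_i:
  g_1((1, -2)) = 0
  g_2((1, -2)) = 0
Stationarity residual: grad f(x) + sum_i lambda_i a_i = (0, 0)
  -> stationarity OK
Primal feasibility (all g_i <= 0): OK
Dual feasibility (all lambda_i >= 0): FAILS
Complementary slackness (lambda_i * g_i(x) = 0 for all i): OK

Verdict: the first failing condition is dual_feasibility -> dual.

dual


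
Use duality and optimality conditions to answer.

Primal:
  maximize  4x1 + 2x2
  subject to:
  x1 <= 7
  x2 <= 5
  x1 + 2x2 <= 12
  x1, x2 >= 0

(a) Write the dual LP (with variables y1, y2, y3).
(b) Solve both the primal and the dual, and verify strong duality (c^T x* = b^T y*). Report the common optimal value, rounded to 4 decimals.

The standard primal-dual pair for 'max c^T x s.t. A x <= b, x >= 0' is:
  Dual:  min b^T y  s.t.  A^T y >= c,  y >= 0.

So the dual LP is:
  minimize  7y1 + 5y2 + 12y3
  subject to:
    y1 + y3 >= 4
    y2 + 2y3 >= 2
    y1, y2, y3 >= 0

Solving the primal: x* = (7, 2.5).
  primal value c^T x* = 33.
Solving the dual: y* = (3, 0, 1).
  dual value b^T y* = 33.
Strong duality: c^T x* = b^T y*. Confirmed.

33


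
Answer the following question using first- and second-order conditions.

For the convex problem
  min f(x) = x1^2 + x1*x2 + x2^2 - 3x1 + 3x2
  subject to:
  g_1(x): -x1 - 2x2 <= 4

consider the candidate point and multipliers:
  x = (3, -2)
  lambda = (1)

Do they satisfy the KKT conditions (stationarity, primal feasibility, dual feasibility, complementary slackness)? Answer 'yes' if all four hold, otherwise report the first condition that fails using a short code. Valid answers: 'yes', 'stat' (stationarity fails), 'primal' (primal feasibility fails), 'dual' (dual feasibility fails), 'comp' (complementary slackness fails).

Gradient of f: grad f(x) = Q x + c = (1, 2)
Constraint values g_i(x) = a_i^T x - b_i:
  g_1((3, -2)) = -3
Stationarity residual: grad f(x) + sum_i lambda_i a_i = (0, 0)
  -> stationarity OK
Primal feasibility (all g_i <= 0): OK
Dual feasibility (all lambda_i >= 0): OK
Complementary slackness (lambda_i * g_i(x) = 0 for all i): FAILS

Verdict: the first failing condition is complementary_slackness -> comp.

comp


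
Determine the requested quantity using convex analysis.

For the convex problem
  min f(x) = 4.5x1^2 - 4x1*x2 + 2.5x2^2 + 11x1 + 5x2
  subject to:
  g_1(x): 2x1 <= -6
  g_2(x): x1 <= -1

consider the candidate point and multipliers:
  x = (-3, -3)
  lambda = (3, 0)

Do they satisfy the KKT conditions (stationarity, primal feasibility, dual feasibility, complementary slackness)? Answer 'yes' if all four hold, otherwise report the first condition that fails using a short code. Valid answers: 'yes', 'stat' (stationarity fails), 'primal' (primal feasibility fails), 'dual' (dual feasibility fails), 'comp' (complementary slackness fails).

Gradient of f: grad f(x) = Q x + c = (-4, 2)
Constraint values g_i(x) = a_i^T x - b_i:
  g_1((-3, -3)) = 0
  g_2((-3, -3)) = -2
Stationarity residual: grad f(x) + sum_i lambda_i a_i = (2, 2)
  -> stationarity FAILS
Primal feasibility (all g_i <= 0): OK
Dual feasibility (all lambda_i >= 0): OK
Complementary slackness (lambda_i * g_i(x) = 0 for all i): OK

Verdict: the first failing condition is stationarity -> stat.

stat


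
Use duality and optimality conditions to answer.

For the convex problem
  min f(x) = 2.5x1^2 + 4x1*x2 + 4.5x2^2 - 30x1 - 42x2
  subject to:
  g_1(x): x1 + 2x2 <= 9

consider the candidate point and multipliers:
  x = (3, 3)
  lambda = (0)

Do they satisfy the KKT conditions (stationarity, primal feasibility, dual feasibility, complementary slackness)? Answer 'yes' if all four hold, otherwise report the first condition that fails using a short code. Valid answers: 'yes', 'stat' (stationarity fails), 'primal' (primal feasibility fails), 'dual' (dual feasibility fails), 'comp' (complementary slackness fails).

Gradient of f: grad f(x) = Q x + c = (-3, -3)
Constraint values g_i(x) = a_i^T x - b_i:
  g_1((3, 3)) = 0
Stationarity residual: grad f(x) + sum_i lambda_i a_i = (-3, -3)
  -> stationarity FAILS
Primal feasibility (all g_i <= 0): OK
Dual feasibility (all lambda_i >= 0): OK
Complementary slackness (lambda_i * g_i(x) = 0 for all i): OK

Verdict: the first failing condition is stationarity -> stat.

stat


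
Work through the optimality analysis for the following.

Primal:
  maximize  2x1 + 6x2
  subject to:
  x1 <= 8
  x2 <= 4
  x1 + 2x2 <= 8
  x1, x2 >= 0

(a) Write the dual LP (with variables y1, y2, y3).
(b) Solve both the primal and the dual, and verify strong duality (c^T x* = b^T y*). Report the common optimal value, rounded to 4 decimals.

The standard primal-dual pair for 'max c^T x s.t. A x <= b, x >= 0' is:
  Dual:  min b^T y  s.t.  A^T y >= c,  y >= 0.

So the dual LP is:
  minimize  8y1 + 4y2 + 8y3
  subject to:
    y1 + y3 >= 2
    y2 + 2y3 >= 6
    y1, y2, y3 >= 0

Solving the primal: x* = (0, 4).
  primal value c^T x* = 24.
Solving the dual: y* = (0, 0, 3).
  dual value b^T y* = 24.
Strong duality: c^T x* = b^T y*. Confirmed.

24


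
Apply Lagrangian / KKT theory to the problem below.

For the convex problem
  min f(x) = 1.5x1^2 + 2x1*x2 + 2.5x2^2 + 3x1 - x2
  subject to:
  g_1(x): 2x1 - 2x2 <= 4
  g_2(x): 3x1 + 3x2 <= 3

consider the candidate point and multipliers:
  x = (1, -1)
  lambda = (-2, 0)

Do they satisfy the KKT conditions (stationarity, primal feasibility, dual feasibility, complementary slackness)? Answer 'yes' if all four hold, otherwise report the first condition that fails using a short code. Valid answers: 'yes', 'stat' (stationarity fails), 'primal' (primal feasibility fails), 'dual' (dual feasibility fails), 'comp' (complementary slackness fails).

Gradient of f: grad f(x) = Q x + c = (4, -4)
Constraint values g_i(x) = a_i^T x - b_i:
  g_1((1, -1)) = 0
  g_2((1, -1)) = -3
Stationarity residual: grad f(x) + sum_i lambda_i a_i = (0, 0)
  -> stationarity OK
Primal feasibility (all g_i <= 0): OK
Dual feasibility (all lambda_i >= 0): FAILS
Complementary slackness (lambda_i * g_i(x) = 0 for all i): OK

Verdict: the first failing condition is dual_feasibility -> dual.

dual


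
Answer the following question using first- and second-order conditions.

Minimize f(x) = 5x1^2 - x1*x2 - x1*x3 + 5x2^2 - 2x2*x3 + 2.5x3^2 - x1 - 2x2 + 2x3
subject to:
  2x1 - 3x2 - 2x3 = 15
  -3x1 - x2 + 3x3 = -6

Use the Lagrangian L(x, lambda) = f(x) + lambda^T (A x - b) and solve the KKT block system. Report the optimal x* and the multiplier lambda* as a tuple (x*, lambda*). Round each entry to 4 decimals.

Form the Lagrangian:
  L(x, lambda) = (1/2) x^T Q x + c^T x + lambda^T (A x - b)
Stationarity (grad_x L = 0): Q x + c + A^T lambda = 0.
Primal feasibility: A x = b.

This gives the KKT block system:
  [ Q   A^T ] [ x     ]   [-c ]
  [ A    0  ] [ lambda ] = [ b ]

Solving the linear system:
  x*      = (0.1538, -3, -2.8462)
  lambda* = (-7.7972, -3.0699)
  f(x*)   = 49.3462

x* = (0.1538, -3, -2.8462), lambda* = (-7.7972, -3.0699)


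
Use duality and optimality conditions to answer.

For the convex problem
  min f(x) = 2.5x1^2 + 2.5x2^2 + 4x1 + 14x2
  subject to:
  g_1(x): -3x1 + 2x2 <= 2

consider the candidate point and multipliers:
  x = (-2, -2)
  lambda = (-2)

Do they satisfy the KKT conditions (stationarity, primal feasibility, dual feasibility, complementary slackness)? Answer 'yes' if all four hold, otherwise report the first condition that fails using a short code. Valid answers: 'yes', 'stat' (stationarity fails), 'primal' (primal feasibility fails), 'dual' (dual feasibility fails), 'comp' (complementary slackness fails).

Gradient of f: grad f(x) = Q x + c = (-6, 4)
Constraint values g_i(x) = a_i^T x - b_i:
  g_1((-2, -2)) = 0
Stationarity residual: grad f(x) + sum_i lambda_i a_i = (0, 0)
  -> stationarity OK
Primal feasibility (all g_i <= 0): OK
Dual feasibility (all lambda_i >= 0): FAILS
Complementary slackness (lambda_i * g_i(x) = 0 for all i): OK

Verdict: the first failing condition is dual_feasibility -> dual.

dual


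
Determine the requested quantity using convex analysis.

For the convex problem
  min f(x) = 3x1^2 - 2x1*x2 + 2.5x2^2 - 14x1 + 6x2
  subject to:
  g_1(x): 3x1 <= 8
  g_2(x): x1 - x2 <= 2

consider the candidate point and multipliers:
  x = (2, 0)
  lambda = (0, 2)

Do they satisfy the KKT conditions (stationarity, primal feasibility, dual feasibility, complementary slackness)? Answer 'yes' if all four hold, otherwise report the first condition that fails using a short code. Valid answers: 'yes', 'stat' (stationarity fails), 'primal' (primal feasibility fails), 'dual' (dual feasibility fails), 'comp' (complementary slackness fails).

Gradient of f: grad f(x) = Q x + c = (-2, 2)
Constraint values g_i(x) = a_i^T x - b_i:
  g_1((2, 0)) = -2
  g_2((2, 0)) = 0
Stationarity residual: grad f(x) + sum_i lambda_i a_i = (0, 0)
  -> stationarity OK
Primal feasibility (all g_i <= 0): OK
Dual feasibility (all lambda_i >= 0): OK
Complementary slackness (lambda_i * g_i(x) = 0 for all i): OK

Verdict: yes, KKT holds.

yes


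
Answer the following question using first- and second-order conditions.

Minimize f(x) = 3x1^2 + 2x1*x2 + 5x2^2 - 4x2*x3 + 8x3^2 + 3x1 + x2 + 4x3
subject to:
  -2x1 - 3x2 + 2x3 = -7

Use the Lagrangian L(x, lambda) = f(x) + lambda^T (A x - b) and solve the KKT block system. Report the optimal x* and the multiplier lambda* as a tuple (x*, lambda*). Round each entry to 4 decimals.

Form the Lagrangian:
  L(x, lambda) = (1/2) x^T Q x + c^T x + lambda^T (A x - b)
Stationarity (grad_x L = 0): Q x + c + A^T lambda = 0.
Primal feasibility: A x = b.

This gives the KKT block system:
  [ Q   A^T ] [ x     ]   [-c ]
  [ A    0  ] [ lambda ] = [ b ]

Solving the linear system:
  x*      = (1.0606, 1.1667, -0.6894)
  lambda* = (5.8485)
  f(x*)   = 21.2652

x* = (1.0606, 1.1667, -0.6894), lambda* = (5.8485)


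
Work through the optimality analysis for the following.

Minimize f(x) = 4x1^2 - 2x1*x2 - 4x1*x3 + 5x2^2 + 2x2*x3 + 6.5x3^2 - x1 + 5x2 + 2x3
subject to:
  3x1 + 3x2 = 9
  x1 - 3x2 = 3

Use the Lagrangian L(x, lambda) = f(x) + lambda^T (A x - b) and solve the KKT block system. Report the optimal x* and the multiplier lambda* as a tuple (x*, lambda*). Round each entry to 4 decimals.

Form the Lagrangian:
  L(x, lambda) = (1/2) x^T Q x + c^T x + lambda^T (A x - b)
Stationarity (grad_x L = 0): Q x + c + A^T lambda = 0.
Primal feasibility: A x = b.

This gives the KKT block system:
  [ Q   A^T ] [ x     ]   [-c ]
  [ A    0  ] [ lambda ] = [ b ]

Solving the linear system:
  x*      = (3, 0, 0.7692)
  lambda* = (-5.0256, -4.8462)
  f(x*)   = 29.1538

x* = (3, 0, 0.7692), lambda* = (-5.0256, -4.8462)


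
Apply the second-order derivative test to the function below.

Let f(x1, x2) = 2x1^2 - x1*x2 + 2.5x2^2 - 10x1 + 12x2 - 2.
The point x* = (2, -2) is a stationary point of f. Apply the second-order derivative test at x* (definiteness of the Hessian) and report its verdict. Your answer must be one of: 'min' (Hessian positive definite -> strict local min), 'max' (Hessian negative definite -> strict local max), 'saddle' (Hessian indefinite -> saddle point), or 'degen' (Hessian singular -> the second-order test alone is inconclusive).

Compute the Hessian H = grad^2 f:
  H = [[4, -1], [-1, 5]]
Verify stationarity: grad f(x*) = H x* + g = (0, 0).
Eigenvalues of H: 3.382, 5.618.
Both eigenvalues > 0, so H is positive definite -> x* is a strict local min.

min


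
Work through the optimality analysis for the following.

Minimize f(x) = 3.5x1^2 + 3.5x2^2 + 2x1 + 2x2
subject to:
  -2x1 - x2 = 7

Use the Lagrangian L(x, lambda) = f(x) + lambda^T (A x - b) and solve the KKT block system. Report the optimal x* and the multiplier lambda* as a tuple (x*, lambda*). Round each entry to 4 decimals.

Form the Lagrangian:
  L(x, lambda) = (1/2) x^T Q x + c^T x + lambda^T (A x - b)
Stationarity (grad_x L = 0): Q x + c + A^T lambda = 0.
Primal feasibility: A x = b.

This gives the KKT block system:
  [ Q   A^T ] [ x     ]   [-c ]
  [ A    0  ] [ lambda ] = [ b ]

Solving the linear system:
  x*      = (-2.7429, -1.5143)
  lambda* = (-8.6)
  f(x*)   = 25.8429

x* = (-2.7429, -1.5143), lambda* = (-8.6)


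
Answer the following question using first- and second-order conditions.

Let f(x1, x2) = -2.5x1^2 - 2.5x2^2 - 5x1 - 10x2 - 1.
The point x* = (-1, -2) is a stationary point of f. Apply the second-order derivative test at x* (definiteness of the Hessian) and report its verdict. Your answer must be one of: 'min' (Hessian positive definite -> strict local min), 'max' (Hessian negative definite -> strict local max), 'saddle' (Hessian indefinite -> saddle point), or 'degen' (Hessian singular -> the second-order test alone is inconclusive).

Compute the Hessian H = grad^2 f:
  H = [[-5, 0], [0, -5]]
Verify stationarity: grad f(x*) = H x* + g = (0, 0).
Eigenvalues of H: -5, -5.
Both eigenvalues < 0, so H is negative definite -> x* is a strict local max.

max


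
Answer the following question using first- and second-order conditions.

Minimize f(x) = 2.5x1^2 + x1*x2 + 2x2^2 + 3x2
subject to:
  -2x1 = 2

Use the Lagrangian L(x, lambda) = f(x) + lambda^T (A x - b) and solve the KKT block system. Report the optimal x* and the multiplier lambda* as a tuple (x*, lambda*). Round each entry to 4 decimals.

Form the Lagrangian:
  L(x, lambda) = (1/2) x^T Q x + c^T x + lambda^T (A x - b)
Stationarity (grad_x L = 0): Q x + c + A^T lambda = 0.
Primal feasibility: A x = b.

This gives the KKT block system:
  [ Q   A^T ] [ x     ]   [-c ]
  [ A    0  ] [ lambda ] = [ b ]

Solving the linear system:
  x*      = (-1, -0.5)
  lambda* = (-2.75)
  f(x*)   = 2

x* = (-1, -0.5), lambda* = (-2.75)


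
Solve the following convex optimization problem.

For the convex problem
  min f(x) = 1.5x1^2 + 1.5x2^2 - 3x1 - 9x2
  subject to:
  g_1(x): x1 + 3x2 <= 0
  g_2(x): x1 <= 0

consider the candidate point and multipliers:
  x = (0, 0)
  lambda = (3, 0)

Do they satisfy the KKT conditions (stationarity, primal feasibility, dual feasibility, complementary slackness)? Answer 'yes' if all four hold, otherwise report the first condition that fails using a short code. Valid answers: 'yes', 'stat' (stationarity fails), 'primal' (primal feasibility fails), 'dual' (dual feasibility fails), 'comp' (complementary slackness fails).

Gradient of f: grad f(x) = Q x + c = (-3, -9)
Constraint values g_i(x) = a_i^T x - b_i:
  g_1((0, 0)) = 0
  g_2((0, 0)) = 0
Stationarity residual: grad f(x) + sum_i lambda_i a_i = (0, 0)
  -> stationarity OK
Primal feasibility (all g_i <= 0): OK
Dual feasibility (all lambda_i >= 0): OK
Complementary slackness (lambda_i * g_i(x) = 0 for all i): OK

Verdict: yes, KKT holds.

yes


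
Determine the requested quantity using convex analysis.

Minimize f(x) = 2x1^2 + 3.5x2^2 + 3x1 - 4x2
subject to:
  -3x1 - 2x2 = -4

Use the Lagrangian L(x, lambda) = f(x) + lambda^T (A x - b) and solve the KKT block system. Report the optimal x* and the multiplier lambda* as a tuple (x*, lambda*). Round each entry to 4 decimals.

Form the Lagrangian:
  L(x, lambda) = (1/2) x^T Q x + c^T x + lambda^T (A x - b)
Stationarity (grad_x L = 0): Q x + c + A^T lambda = 0.
Primal feasibility: A x = b.

This gives the KKT block system:
  [ Q   A^T ] [ x     ]   [-c ]
  [ A    0  ] [ lambda ] = [ b ]

Solving the linear system:
  x*      = (0.6076, 1.0886)
  lambda* = (1.8101)
  f(x*)   = 2.3544

x* = (0.6076, 1.0886), lambda* = (1.8101)


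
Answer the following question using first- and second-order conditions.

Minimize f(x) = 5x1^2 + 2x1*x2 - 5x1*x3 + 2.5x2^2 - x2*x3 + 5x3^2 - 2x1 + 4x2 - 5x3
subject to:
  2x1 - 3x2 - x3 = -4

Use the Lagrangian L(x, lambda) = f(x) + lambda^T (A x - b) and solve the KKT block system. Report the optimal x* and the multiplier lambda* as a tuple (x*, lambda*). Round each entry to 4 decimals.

Form the Lagrangian:
  L(x, lambda) = (1/2) x^T Q x + c^T x + lambda^T (A x - b)
Stationarity (grad_x L = 0): Q x + c + A^T lambda = 0.
Primal feasibility: A x = b.

This gives the KKT block system:
  [ Q   A^T ] [ x     ]   [-c ]
  [ A    0  ] [ lambda ] = [ b ]

Solving the linear system:
  x*      = (-0.1224, 0.9851, 0.8)
  lambda* = (2.6269)
  f(x*)   = 5.3463

x* = (-0.1224, 0.9851, 0.8), lambda* = (2.6269)


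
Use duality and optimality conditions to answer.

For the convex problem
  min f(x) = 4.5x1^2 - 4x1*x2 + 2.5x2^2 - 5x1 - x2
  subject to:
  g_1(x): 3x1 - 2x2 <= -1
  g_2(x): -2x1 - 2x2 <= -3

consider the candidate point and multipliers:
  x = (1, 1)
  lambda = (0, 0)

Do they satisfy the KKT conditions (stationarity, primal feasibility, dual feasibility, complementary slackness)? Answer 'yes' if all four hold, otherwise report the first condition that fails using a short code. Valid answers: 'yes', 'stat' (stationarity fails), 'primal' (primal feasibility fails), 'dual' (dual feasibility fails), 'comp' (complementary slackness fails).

Gradient of f: grad f(x) = Q x + c = (0, 0)
Constraint values g_i(x) = a_i^T x - b_i:
  g_1((1, 1)) = 2
  g_2((1, 1)) = -1
Stationarity residual: grad f(x) + sum_i lambda_i a_i = (0, 0)
  -> stationarity OK
Primal feasibility (all g_i <= 0): FAILS
Dual feasibility (all lambda_i >= 0): OK
Complementary slackness (lambda_i * g_i(x) = 0 for all i): OK

Verdict: the first failing condition is primal_feasibility -> primal.

primal


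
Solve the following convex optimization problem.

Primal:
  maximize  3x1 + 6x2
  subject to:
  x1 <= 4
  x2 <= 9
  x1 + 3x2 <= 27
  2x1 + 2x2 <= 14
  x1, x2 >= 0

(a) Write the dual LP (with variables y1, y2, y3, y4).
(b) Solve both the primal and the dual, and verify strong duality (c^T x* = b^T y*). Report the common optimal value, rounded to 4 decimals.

The standard primal-dual pair for 'max c^T x s.t. A x <= b, x >= 0' is:
  Dual:  min b^T y  s.t.  A^T y >= c,  y >= 0.

So the dual LP is:
  minimize  4y1 + 9y2 + 27y3 + 14y4
  subject to:
    y1 + y3 + 2y4 >= 3
    y2 + 3y3 + 2y4 >= 6
    y1, y2, y3, y4 >= 0

Solving the primal: x* = (0, 7).
  primal value c^T x* = 42.
Solving the dual: y* = (0, 0, 0, 3).
  dual value b^T y* = 42.
Strong duality: c^T x* = b^T y*. Confirmed.

42


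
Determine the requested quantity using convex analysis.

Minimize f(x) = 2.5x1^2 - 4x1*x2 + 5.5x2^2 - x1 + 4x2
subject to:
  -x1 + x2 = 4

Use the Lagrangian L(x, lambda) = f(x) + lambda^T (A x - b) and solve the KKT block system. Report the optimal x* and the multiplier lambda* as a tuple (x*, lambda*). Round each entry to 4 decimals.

Form the Lagrangian:
  L(x, lambda) = (1/2) x^T Q x + c^T x + lambda^T (A x - b)
Stationarity (grad_x L = 0): Q x + c + A^T lambda = 0.
Primal feasibility: A x = b.

This gives the KKT block system:
  [ Q   A^T ] [ x     ]   [-c ]
  [ A    0  ] [ lambda ] = [ b ]

Solving the linear system:
  x*      = (-3.875, 0.125)
  lambda* = (-20.875)
  f(x*)   = 43.9375

x* = (-3.875, 0.125), lambda* = (-20.875)


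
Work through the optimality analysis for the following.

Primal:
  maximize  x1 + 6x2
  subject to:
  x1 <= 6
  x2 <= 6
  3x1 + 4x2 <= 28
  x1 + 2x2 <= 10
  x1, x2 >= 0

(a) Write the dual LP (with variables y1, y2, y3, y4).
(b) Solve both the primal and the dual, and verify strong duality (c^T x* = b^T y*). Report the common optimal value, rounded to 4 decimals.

The standard primal-dual pair for 'max c^T x s.t. A x <= b, x >= 0' is:
  Dual:  min b^T y  s.t.  A^T y >= c,  y >= 0.

So the dual LP is:
  minimize  6y1 + 6y2 + 28y3 + 10y4
  subject to:
    y1 + 3y3 + y4 >= 1
    y2 + 4y3 + 2y4 >= 6
    y1, y2, y3, y4 >= 0

Solving the primal: x* = (0, 5).
  primal value c^T x* = 30.
Solving the dual: y* = (0, 0, 0, 3).
  dual value b^T y* = 30.
Strong duality: c^T x* = b^T y*. Confirmed.

30


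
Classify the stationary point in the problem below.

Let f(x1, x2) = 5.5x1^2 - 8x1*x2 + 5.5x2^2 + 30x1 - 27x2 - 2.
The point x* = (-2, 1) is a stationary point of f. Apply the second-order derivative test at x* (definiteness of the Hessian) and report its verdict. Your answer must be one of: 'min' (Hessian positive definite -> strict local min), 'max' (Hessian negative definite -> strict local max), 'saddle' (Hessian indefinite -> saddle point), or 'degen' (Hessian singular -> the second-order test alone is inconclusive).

Compute the Hessian H = grad^2 f:
  H = [[11, -8], [-8, 11]]
Verify stationarity: grad f(x*) = H x* + g = (0, 0).
Eigenvalues of H: 3, 19.
Both eigenvalues > 0, so H is positive definite -> x* is a strict local min.

min


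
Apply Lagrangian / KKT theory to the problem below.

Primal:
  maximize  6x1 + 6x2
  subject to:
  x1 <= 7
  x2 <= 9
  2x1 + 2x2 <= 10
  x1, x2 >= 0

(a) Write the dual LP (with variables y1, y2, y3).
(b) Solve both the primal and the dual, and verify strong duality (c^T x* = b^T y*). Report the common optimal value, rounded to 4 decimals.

The standard primal-dual pair for 'max c^T x s.t. A x <= b, x >= 0' is:
  Dual:  min b^T y  s.t.  A^T y >= c,  y >= 0.

So the dual LP is:
  minimize  7y1 + 9y2 + 10y3
  subject to:
    y1 + 2y3 >= 6
    y2 + 2y3 >= 6
    y1, y2, y3 >= 0

Solving the primal: x* = (5, 0).
  primal value c^T x* = 30.
Solving the dual: y* = (0, 0, 3).
  dual value b^T y* = 30.
Strong duality: c^T x* = b^T y*. Confirmed.

30


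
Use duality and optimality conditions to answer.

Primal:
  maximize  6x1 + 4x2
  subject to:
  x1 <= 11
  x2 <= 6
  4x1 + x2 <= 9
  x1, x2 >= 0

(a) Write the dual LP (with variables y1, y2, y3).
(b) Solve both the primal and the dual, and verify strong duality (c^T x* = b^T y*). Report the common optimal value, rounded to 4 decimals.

The standard primal-dual pair for 'max c^T x s.t. A x <= b, x >= 0' is:
  Dual:  min b^T y  s.t.  A^T y >= c,  y >= 0.

So the dual LP is:
  minimize  11y1 + 6y2 + 9y3
  subject to:
    y1 + 4y3 >= 6
    y2 + y3 >= 4
    y1, y2, y3 >= 0

Solving the primal: x* = (0.75, 6).
  primal value c^T x* = 28.5.
Solving the dual: y* = (0, 2.5, 1.5).
  dual value b^T y* = 28.5.
Strong duality: c^T x* = b^T y*. Confirmed.

28.5


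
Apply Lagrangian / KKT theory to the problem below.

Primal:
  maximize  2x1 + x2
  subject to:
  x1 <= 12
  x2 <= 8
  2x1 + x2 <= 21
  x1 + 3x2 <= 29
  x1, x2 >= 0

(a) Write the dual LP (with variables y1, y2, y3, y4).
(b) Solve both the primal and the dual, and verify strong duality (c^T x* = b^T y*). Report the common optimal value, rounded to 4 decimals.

The standard primal-dual pair for 'max c^T x s.t. A x <= b, x >= 0' is:
  Dual:  min b^T y  s.t.  A^T y >= c,  y >= 0.

So the dual LP is:
  minimize  12y1 + 8y2 + 21y3 + 29y4
  subject to:
    y1 + 2y3 + y4 >= 2
    y2 + y3 + 3y4 >= 1
    y1, y2, y3, y4 >= 0

Solving the primal: x* = (6.8, 7.4).
  primal value c^T x* = 21.
Solving the dual: y* = (0, 0, 1, 0).
  dual value b^T y* = 21.
Strong duality: c^T x* = b^T y*. Confirmed.

21


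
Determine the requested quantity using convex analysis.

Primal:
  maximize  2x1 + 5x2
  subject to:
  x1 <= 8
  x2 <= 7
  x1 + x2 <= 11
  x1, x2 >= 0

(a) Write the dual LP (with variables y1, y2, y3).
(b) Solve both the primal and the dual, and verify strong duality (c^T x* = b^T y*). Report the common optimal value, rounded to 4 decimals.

The standard primal-dual pair for 'max c^T x s.t. A x <= b, x >= 0' is:
  Dual:  min b^T y  s.t.  A^T y >= c,  y >= 0.

So the dual LP is:
  minimize  8y1 + 7y2 + 11y3
  subject to:
    y1 + y3 >= 2
    y2 + y3 >= 5
    y1, y2, y3 >= 0

Solving the primal: x* = (4, 7).
  primal value c^T x* = 43.
Solving the dual: y* = (0, 3, 2).
  dual value b^T y* = 43.
Strong duality: c^T x* = b^T y*. Confirmed.

43


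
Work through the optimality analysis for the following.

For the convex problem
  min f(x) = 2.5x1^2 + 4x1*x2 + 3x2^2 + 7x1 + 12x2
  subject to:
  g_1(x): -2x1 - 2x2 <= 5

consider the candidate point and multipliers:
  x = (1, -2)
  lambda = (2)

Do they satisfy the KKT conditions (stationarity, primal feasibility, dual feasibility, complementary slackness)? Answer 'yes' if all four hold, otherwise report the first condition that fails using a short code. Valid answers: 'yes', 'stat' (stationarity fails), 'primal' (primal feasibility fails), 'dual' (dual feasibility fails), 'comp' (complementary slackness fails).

Gradient of f: grad f(x) = Q x + c = (4, 4)
Constraint values g_i(x) = a_i^T x - b_i:
  g_1((1, -2)) = -3
Stationarity residual: grad f(x) + sum_i lambda_i a_i = (0, 0)
  -> stationarity OK
Primal feasibility (all g_i <= 0): OK
Dual feasibility (all lambda_i >= 0): OK
Complementary slackness (lambda_i * g_i(x) = 0 for all i): FAILS

Verdict: the first failing condition is complementary_slackness -> comp.

comp


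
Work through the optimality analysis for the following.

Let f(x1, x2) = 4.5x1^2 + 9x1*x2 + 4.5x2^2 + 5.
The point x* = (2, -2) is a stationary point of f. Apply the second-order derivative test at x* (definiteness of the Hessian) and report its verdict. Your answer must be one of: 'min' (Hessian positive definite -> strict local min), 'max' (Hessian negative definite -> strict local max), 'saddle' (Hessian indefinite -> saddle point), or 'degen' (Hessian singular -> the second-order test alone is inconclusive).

Compute the Hessian H = grad^2 f:
  H = [[9, 9], [9, 9]]
Verify stationarity: grad f(x*) = H x* + g = (0, 0).
Eigenvalues of H: 0, 18.
H has a zero eigenvalue (singular; positive semidefinite but not definite), so H is neither positive definite, negative definite, nor indefinite. The second-order test alone is inconclusive -> degen.
(Indeed, f is constant along the null direction of H through x*, so x* is not a strict local extremum.)

degen


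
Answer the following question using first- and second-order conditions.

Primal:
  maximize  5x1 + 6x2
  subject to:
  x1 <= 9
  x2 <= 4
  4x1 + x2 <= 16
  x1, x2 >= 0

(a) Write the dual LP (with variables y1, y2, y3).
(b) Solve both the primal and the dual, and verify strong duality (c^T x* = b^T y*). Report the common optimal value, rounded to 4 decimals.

The standard primal-dual pair for 'max c^T x s.t. A x <= b, x >= 0' is:
  Dual:  min b^T y  s.t.  A^T y >= c,  y >= 0.

So the dual LP is:
  minimize  9y1 + 4y2 + 16y3
  subject to:
    y1 + 4y3 >= 5
    y2 + y3 >= 6
    y1, y2, y3 >= 0

Solving the primal: x* = (3, 4).
  primal value c^T x* = 39.
Solving the dual: y* = (0, 4.75, 1.25).
  dual value b^T y* = 39.
Strong duality: c^T x* = b^T y*. Confirmed.

39


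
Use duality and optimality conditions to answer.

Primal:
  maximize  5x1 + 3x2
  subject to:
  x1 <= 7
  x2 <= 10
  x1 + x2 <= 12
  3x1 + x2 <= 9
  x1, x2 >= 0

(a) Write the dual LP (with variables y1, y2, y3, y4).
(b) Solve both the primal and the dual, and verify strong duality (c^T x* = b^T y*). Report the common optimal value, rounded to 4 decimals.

The standard primal-dual pair for 'max c^T x s.t. A x <= b, x >= 0' is:
  Dual:  min b^T y  s.t.  A^T y >= c,  y >= 0.

So the dual LP is:
  minimize  7y1 + 10y2 + 12y3 + 9y4
  subject to:
    y1 + y3 + 3y4 >= 5
    y2 + y3 + y4 >= 3
    y1, y2, y3, y4 >= 0

Solving the primal: x* = (0, 9).
  primal value c^T x* = 27.
Solving the dual: y* = (0, 0, 0, 3).
  dual value b^T y* = 27.
Strong duality: c^T x* = b^T y*. Confirmed.

27


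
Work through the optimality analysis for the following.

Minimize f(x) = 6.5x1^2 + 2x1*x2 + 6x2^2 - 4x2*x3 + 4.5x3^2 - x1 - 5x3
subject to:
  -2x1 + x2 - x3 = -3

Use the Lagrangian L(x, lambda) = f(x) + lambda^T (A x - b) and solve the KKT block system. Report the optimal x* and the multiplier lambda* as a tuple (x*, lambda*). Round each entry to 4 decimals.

Form the Lagrangian:
  L(x, lambda) = (1/2) x^T Q x + c^T x + lambda^T (A x - b)
Stationarity (grad_x L = 0): Q x + c + A^T lambda = 0.
Primal feasibility: A x = b.

This gives the KKT block system:
  [ Q   A^T ] [ x     ]   [-c ]
  [ A    0  ] [ lambda ] = [ b ]

Solving the linear system:
  x*      = (0.8813, -0.2269, 1.0105)
  lambda* = (5.0017)
  f(x*)   = 4.5358

x* = (0.8813, -0.2269, 1.0105), lambda* = (5.0017)


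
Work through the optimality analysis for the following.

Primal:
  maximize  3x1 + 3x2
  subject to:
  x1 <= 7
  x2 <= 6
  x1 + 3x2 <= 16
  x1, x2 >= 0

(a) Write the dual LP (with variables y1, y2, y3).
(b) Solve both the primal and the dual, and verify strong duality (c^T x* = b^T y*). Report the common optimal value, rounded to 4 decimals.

The standard primal-dual pair for 'max c^T x s.t. A x <= b, x >= 0' is:
  Dual:  min b^T y  s.t.  A^T y >= c,  y >= 0.

So the dual LP is:
  minimize  7y1 + 6y2 + 16y3
  subject to:
    y1 + y3 >= 3
    y2 + 3y3 >= 3
    y1, y2, y3 >= 0

Solving the primal: x* = (7, 3).
  primal value c^T x* = 30.
Solving the dual: y* = (2, 0, 1).
  dual value b^T y* = 30.
Strong duality: c^T x* = b^T y*. Confirmed.

30


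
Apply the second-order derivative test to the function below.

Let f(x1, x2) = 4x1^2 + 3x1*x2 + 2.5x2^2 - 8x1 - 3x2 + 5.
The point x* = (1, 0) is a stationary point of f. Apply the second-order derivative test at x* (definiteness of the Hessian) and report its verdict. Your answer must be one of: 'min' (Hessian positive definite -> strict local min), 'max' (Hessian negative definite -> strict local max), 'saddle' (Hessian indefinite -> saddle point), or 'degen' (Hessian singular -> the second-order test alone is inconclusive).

Compute the Hessian H = grad^2 f:
  H = [[8, 3], [3, 5]]
Verify stationarity: grad f(x*) = H x* + g = (0, 0).
Eigenvalues of H: 3.1459, 9.8541.
Both eigenvalues > 0, so H is positive definite -> x* is a strict local min.

min


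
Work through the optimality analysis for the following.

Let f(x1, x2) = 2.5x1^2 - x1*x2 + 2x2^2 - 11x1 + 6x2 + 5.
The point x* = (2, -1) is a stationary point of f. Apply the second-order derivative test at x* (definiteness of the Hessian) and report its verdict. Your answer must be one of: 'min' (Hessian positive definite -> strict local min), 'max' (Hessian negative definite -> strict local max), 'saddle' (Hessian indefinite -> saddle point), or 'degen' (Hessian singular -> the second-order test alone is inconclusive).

Compute the Hessian H = grad^2 f:
  H = [[5, -1], [-1, 4]]
Verify stationarity: grad f(x*) = H x* + g = (0, 0).
Eigenvalues of H: 3.382, 5.618.
Both eigenvalues > 0, so H is positive definite -> x* is a strict local min.

min


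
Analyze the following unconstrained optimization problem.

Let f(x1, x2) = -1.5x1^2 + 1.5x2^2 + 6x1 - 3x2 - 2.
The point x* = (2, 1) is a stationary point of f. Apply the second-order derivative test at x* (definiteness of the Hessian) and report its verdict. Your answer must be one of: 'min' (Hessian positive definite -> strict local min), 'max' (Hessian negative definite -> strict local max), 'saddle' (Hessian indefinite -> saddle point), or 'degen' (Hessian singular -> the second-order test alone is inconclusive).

Compute the Hessian H = grad^2 f:
  H = [[-3, 0], [0, 3]]
Verify stationarity: grad f(x*) = H x* + g = (0, 0).
Eigenvalues of H: -3, 3.
Eigenvalues have mixed signs, so H is indefinite -> x* is a saddle point.

saddle


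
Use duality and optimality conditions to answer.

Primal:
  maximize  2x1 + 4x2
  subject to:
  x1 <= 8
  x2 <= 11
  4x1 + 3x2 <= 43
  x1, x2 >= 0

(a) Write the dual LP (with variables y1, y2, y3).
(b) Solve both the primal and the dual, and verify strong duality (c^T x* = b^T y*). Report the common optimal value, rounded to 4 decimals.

The standard primal-dual pair for 'max c^T x s.t. A x <= b, x >= 0' is:
  Dual:  min b^T y  s.t.  A^T y >= c,  y >= 0.

So the dual LP is:
  minimize  8y1 + 11y2 + 43y3
  subject to:
    y1 + 4y3 >= 2
    y2 + 3y3 >= 4
    y1, y2, y3 >= 0

Solving the primal: x* = (2.5, 11).
  primal value c^T x* = 49.
Solving the dual: y* = (0, 2.5, 0.5).
  dual value b^T y* = 49.
Strong duality: c^T x* = b^T y*. Confirmed.

49


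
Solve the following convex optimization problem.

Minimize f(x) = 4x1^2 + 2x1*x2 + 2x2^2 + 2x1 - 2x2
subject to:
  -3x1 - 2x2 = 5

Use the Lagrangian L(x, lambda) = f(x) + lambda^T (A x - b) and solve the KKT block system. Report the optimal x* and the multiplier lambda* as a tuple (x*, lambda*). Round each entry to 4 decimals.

Form the Lagrangian:
  L(x, lambda) = (1/2) x^T Q x + c^T x + lambda^T (A x - b)
Stationarity (grad_x L = 0): Q x + c + A^T lambda = 0.
Primal feasibility: A x = b.

This gives the KKT block system:
  [ Q   A^T ] [ x     ]   [-c ]
  [ A    0  ] [ lambda ] = [ b ]

Solving the linear system:
  x*      = (-1.3636, -0.4545)
  lambda* = (-3.2727)
  f(x*)   = 7.2727

x* = (-1.3636, -0.4545), lambda* = (-3.2727)


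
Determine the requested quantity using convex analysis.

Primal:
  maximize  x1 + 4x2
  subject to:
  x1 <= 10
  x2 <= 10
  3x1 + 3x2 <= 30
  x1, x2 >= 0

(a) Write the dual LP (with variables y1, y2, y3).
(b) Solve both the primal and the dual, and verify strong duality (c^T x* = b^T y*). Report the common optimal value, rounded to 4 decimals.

The standard primal-dual pair for 'max c^T x s.t. A x <= b, x >= 0' is:
  Dual:  min b^T y  s.t.  A^T y >= c,  y >= 0.

So the dual LP is:
  minimize  10y1 + 10y2 + 30y3
  subject to:
    y1 + 3y3 >= 1
    y2 + 3y3 >= 4
    y1, y2, y3 >= 0

Solving the primal: x* = (0, 10).
  primal value c^T x* = 40.
Solving the dual: y* = (0, 0, 1.3333).
  dual value b^T y* = 40.
Strong duality: c^T x* = b^T y*. Confirmed.

40


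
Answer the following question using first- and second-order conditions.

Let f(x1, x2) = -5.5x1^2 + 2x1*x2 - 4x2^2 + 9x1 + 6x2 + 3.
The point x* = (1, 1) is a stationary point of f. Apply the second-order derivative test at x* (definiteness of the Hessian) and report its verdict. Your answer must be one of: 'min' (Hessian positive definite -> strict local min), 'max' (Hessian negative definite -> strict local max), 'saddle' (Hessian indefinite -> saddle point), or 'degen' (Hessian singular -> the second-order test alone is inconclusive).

Compute the Hessian H = grad^2 f:
  H = [[-11, 2], [2, -8]]
Verify stationarity: grad f(x*) = H x* + g = (0, 0).
Eigenvalues of H: -12, -7.
Both eigenvalues < 0, so H is negative definite -> x* is a strict local max.

max


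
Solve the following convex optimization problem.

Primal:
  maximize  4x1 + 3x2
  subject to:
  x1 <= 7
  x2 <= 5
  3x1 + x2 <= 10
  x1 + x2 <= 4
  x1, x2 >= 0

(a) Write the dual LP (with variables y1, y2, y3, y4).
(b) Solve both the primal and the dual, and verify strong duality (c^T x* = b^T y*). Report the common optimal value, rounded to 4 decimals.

The standard primal-dual pair for 'max c^T x s.t. A x <= b, x >= 0' is:
  Dual:  min b^T y  s.t.  A^T y >= c,  y >= 0.

So the dual LP is:
  minimize  7y1 + 5y2 + 10y3 + 4y4
  subject to:
    y1 + 3y3 + y4 >= 4
    y2 + y3 + y4 >= 3
    y1, y2, y3, y4 >= 0

Solving the primal: x* = (3, 1).
  primal value c^T x* = 15.
Solving the dual: y* = (0, 0, 0.5, 2.5).
  dual value b^T y* = 15.
Strong duality: c^T x* = b^T y*. Confirmed.

15


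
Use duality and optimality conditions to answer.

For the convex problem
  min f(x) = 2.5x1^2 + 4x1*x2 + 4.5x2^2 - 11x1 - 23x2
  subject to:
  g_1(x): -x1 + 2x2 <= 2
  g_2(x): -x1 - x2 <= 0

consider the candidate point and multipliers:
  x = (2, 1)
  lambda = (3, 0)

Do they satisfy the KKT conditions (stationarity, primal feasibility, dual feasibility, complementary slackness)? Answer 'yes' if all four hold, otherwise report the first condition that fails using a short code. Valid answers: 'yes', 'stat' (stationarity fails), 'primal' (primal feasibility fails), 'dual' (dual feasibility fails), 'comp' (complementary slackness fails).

Gradient of f: grad f(x) = Q x + c = (3, -6)
Constraint values g_i(x) = a_i^T x - b_i:
  g_1((2, 1)) = -2
  g_2((2, 1)) = -3
Stationarity residual: grad f(x) + sum_i lambda_i a_i = (0, 0)
  -> stationarity OK
Primal feasibility (all g_i <= 0): OK
Dual feasibility (all lambda_i >= 0): OK
Complementary slackness (lambda_i * g_i(x) = 0 for all i): FAILS

Verdict: the first failing condition is complementary_slackness -> comp.

comp


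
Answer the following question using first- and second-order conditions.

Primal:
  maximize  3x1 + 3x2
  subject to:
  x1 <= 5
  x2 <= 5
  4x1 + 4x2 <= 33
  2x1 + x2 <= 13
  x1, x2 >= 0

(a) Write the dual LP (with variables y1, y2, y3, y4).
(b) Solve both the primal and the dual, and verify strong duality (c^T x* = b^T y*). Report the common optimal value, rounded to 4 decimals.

The standard primal-dual pair for 'max c^T x s.t. A x <= b, x >= 0' is:
  Dual:  min b^T y  s.t.  A^T y >= c,  y >= 0.

So the dual LP is:
  minimize  5y1 + 5y2 + 33y3 + 13y4
  subject to:
    y1 + 4y3 + 2y4 >= 3
    y2 + 4y3 + y4 >= 3
    y1, y2, y3, y4 >= 0

Solving the primal: x* = (4.75, 3.5).
  primal value c^T x* = 24.75.
Solving the dual: y* = (0, 0, 0.75, 0).
  dual value b^T y* = 24.75.
Strong duality: c^T x* = b^T y*. Confirmed.

24.75


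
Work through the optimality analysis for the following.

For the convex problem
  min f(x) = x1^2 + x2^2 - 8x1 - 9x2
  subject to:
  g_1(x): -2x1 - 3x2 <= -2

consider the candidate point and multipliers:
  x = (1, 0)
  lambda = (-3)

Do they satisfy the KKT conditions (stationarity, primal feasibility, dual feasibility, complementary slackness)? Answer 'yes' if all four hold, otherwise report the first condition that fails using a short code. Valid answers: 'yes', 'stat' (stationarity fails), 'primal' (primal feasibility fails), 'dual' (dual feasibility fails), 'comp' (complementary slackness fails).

Gradient of f: grad f(x) = Q x + c = (-6, -9)
Constraint values g_i(x) = a_i^T x - b_i:
  g_1((1, 0)) = 0
Stationarity residual: grad f(x) + sum_i lambda_i a_i = (0, 0)
  -> stationarity OK
Primal feasibility (all g_i <= 0): OK
Dual feasibility (all lambda_i >= 0): FAILS
Complementary slackness (lambda_i * g_i(x) = 0 for all i): OK

Verdict: the first failing condition is dual_feasibility -> dual.

dual


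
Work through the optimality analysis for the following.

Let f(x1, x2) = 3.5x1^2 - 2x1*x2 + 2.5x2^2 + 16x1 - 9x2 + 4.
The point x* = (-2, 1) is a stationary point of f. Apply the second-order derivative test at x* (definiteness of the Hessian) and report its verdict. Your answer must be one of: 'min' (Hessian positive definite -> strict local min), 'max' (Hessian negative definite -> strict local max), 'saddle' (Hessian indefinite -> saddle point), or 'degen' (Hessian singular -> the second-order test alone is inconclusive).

Compute the Hessian H = grad^2 f:
  H = [[7, -2], [-2, 5]]
Verify stationarity: grad f(x*) = H x* + g = (0, 0).
Eigenvalues of H: 3.7639, 8.2361.
Both eigenvalues > 0, so H is positive definite -> x* is a strict local min.

min


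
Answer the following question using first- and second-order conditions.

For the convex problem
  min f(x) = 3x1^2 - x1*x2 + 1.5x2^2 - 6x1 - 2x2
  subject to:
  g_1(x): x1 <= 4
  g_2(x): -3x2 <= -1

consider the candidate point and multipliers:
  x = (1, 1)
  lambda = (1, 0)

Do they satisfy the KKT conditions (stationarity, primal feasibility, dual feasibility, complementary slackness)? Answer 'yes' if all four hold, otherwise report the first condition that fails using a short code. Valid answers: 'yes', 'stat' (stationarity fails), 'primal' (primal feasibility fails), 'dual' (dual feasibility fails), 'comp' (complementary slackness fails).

Gradient of f: grad f(x) = Q x + c = (-1, 0)
Constraint values g_i(x) = a_i^T x - b_i:
  g_1((1, 1)) = -3
  g_2((1, 1)) = -2
Stationarity residual: grad f(x) + sum_i lambda_i a_i = (0, 0)
  -> stationarity OK
Primal feasibility (all g_i <= 0): OK
Dual feasibility (all lambda_i >= 0): OK
Complementary slackness (lambda_i * g_i(x) = 0 for all i): FAILS

Verdict: the first failing condition is complementary_slackness -> comp.

comp
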